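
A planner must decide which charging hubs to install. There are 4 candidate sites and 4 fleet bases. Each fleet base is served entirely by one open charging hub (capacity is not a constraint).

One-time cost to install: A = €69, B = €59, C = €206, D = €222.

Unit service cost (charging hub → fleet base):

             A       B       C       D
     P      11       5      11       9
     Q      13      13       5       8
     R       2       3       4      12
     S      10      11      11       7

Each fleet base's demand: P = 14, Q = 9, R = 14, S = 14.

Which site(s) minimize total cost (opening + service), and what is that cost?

For any fixed open set, each fleet base goes to its cheapest open site; total = fixed + service.
{B}: P→B 5·14=70, Q→B 13·9=117, R→B 3·14=42, S→B 11·14=154. Service 383; fixed 59; total 442.
{A, B}: service 355 + fixed 128 = 483
{A}: service 439 + fixed 69 = 508
{A, B, C, D}: service 241 + fixed 556 = 797
(All 15 nonempty subsets were checked; B only is lowest.)

Open B only; minimum total cost 442.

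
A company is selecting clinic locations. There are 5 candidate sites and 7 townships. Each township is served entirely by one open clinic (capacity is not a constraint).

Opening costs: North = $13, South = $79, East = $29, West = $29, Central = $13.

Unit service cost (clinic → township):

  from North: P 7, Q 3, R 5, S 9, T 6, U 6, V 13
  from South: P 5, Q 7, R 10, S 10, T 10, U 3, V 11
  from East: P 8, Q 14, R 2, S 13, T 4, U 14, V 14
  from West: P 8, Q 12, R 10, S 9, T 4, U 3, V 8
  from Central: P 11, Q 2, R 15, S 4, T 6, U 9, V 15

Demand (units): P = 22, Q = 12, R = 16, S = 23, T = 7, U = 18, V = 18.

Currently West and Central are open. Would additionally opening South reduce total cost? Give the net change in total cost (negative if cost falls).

Current service cost with {West, Central}: 678.
Adding South: each township re-picks its cheapest; new service cost 612, saving 66.
Extra fixed cost: 79. Net change = 79 − 66 = 13.
(Totals: 720 → 733.)

No — net change +13 (cost rises by 13).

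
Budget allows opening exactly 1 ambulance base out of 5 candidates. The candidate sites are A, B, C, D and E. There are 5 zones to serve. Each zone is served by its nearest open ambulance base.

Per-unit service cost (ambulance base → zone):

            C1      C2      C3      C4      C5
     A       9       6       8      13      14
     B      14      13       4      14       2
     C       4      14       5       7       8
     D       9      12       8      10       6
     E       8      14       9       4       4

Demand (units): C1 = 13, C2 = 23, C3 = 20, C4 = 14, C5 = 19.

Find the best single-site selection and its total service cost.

With exactly 1 open, each zone uses its cheapest among the chosen.
{C}: C1→C 4·13=52, C2→C 14·23=322, C3→C 5·20=100, C4→C 7·14=98, C5→C 8·19=152. Service cost 724.
{E}: service cost 738
{B}: service cost 795
Among all 5 size-1 choices, {C} is lowest.

Choose C only; total service cost 724.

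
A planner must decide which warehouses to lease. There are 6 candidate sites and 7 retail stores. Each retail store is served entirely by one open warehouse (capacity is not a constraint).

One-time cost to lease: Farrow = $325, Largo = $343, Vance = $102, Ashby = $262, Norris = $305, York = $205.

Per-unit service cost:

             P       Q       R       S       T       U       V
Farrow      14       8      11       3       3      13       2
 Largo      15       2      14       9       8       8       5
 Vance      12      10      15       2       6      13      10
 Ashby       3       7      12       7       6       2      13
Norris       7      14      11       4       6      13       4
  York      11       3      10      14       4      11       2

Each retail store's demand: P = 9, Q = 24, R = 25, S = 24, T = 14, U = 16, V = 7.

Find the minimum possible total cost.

Minimum total cost: 1022

For any fixed open set, each retail store goes to its cheapest open site; total = fixed + service.
{Vance, York}: P→York 11·9=99, Q→York 3·24=72, R→York 10·25=250, S→Vance 2·24=48, T→York 4·14=56, U→York 11·16=176, V→York 2·7=14. Service 715; fixed 307; total 1022.
{Vance, Ashby, York}: service 499 + fixed 569 = 1068
{Ashby, York}: service 619 + fixed 467 = 1086
{Farrow, Largo, Vance, Ashby, Norris, York}: service 461 + fixed 1542 = 2003
No other subset beats 1022.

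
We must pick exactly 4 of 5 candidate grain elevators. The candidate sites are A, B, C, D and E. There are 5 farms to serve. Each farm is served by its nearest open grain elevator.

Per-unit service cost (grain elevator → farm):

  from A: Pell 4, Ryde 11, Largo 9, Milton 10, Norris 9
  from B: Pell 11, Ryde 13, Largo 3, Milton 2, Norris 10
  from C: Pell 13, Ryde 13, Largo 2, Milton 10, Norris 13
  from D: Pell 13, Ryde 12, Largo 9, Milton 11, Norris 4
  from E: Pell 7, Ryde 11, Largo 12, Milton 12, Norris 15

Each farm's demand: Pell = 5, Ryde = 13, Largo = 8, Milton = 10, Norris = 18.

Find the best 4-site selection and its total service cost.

With exactly 4 open, each farm uses its cheapest among the chosen.
{A, B, C, D}: Pell→A 4·5=20, Ryde→A 11·13=143, Largo→C 2·8=16, Milton→B 2·10=20, Norris→D 4·18=72. Service cost 271.
{A, B, D, E}: service cost 279
{B, C, D, E}: service cost 286
Among all 5 size-4 choices, {A, B, C, D} is lowest.

Choose A, B, C and D; total service cost 271.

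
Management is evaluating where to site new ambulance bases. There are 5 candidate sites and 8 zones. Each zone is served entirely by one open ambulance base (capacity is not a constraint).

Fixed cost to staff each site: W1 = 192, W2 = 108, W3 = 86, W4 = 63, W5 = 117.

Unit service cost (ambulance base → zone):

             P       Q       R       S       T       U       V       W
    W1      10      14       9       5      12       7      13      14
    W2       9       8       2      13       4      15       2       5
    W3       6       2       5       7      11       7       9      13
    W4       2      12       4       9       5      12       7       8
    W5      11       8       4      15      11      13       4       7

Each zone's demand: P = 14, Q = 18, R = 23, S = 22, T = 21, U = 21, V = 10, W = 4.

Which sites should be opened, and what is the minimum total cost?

For any fixed open set, each zone goes to its cheapest open site; total = fixed + service.
{W2, W3}: P→W3 6·14=84, Q→W3 2·18=36, R→W2 2·23=46, S→W3 7·22=154, T→W2 4·21=84, U→W3 7·21=147, V→W2 2·10=20, W→W2 5·4=20. Service 591; fixed 194; total 785.
{W2, W3, W4}: service 535 + fixed 257 = 792
{W3, W4}: P→W4 2·14=28, Q→W3 2·18=36, R→W4 4·23=92, S→W3 7·22=154, T→W4 5·21=105, U→W3 7·21=147, V→W4 7·10=70, W→W4 8·4=32. Service 664; fixed 149; total 813.
{W1, W2, W3, W4, W5}: service 491 + fixed 566 = 1057
No other subset beats 785.

Open W2 and W3; minimum total cost 785.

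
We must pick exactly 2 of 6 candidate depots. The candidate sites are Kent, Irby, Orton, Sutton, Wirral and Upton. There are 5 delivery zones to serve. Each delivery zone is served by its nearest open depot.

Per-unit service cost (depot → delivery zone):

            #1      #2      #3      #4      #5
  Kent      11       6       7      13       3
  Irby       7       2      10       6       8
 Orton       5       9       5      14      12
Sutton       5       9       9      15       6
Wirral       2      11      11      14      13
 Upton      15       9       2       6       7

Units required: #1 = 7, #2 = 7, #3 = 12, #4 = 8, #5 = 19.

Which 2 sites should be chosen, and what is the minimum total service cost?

With exactly 2 open, each delivery zone uses its cheapest among the chosen.
{Kent, Upton}: #1→Kent 11·7=77, #2→Kent 6·7=42, #3→Upton 2·12=24, #4→Upton 6·8=48, #5→Kent 3·19=57. Service cost 248.
{Kent, Irby}: service cost 252
{Irby, Upton}: service cost 268
Among all 15 size-2 choices, {Kent, Upton} is lowest.

Choose Kent and Upton; total service cost 248.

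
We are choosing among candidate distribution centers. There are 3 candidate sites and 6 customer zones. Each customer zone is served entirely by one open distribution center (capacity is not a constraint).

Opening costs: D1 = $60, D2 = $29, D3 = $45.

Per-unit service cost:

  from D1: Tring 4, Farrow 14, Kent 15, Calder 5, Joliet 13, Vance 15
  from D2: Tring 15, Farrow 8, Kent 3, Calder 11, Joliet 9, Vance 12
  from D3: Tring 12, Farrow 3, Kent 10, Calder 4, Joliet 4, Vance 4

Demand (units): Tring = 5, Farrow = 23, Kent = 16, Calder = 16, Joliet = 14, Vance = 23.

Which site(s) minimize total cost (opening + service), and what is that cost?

For any fixed open set, each customer zone goes to its cheapest open site; total = fixed + service.
{D2, D3}: Tring→D3 12·5=60, Farrow→D3 3·23=69, Kent→D2 3·16=48, Calder→D3 4·16=64, Joliet→D3 4·14=56, Vance→D3 4·23=92. Service 389; fixed 74; total 463.
{D1, D2, D3}: service 349 + fixed 134 = 483
{D3}: service 501 + fixed 45 = 546
{D2}: service 885 + fixed 29 = 914
(All 7 nonempty subsets were checked; D2 and D3 is lowest.)

Open D2 and D3; minimum total cost 463.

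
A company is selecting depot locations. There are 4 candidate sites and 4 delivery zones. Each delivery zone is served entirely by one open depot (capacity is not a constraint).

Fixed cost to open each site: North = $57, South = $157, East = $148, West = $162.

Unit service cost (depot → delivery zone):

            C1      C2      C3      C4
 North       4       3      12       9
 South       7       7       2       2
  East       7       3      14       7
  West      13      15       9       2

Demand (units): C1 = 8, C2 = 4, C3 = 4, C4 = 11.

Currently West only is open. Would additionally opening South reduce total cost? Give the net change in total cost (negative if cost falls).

Current service cost with {West}: 222.
Adding South: each delivery zone re-picks its cheapest; new service cost 114, saving 108.
Extra fixed cost: 157. Net change = 157 − 108 = 49.
(Totals: 384 → 433.)

No — net change +49 (cost rises by 49).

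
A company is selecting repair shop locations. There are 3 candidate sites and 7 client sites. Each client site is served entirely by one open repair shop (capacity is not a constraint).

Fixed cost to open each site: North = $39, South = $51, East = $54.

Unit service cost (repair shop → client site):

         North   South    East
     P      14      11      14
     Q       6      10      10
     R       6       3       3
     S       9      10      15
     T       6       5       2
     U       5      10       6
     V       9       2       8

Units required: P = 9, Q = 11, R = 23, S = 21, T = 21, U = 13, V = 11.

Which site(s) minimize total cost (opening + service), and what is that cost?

For any fixed open set, each client site goes to its cheapest open site; total = fixed + service.
{North, South, East}: P→South 11·9=99, Q→North 6·11=66, R→South 3·23=69, S→North 9·21=189, T→East 2·21=42, U→North 5·13=65, V→South 2·11=22. Service 552; fixed 144; total 696.
{North, South}: P→South 11·9=99, Q→North 6·11=66, R→South 3·23=69, S→North 9·21=189, T→South 5·21=105, U→North 5·13=65, V→South 2·11=22. Service 615; fixed 90; total 705.
{South, East}: P→South 11·9=99, Q→South 10·11=110, R→South 3·23=69, S→South 10·21=210, T→East 2·21=42, U→East 6·13=78, V→South 2·11=22. Service 630; fixed 105; total 735.
{North}: P→North 14·9=126, Q→North 6·11=66, R→North 6·23=138, S→North 9·21=189, T→North 6·21=126, U→North 5·13=65, V→North 9·11=99. Service 809; fixed 39; total 848.
No other subset beats 696.

Open North, South and East; minimum total cost 696.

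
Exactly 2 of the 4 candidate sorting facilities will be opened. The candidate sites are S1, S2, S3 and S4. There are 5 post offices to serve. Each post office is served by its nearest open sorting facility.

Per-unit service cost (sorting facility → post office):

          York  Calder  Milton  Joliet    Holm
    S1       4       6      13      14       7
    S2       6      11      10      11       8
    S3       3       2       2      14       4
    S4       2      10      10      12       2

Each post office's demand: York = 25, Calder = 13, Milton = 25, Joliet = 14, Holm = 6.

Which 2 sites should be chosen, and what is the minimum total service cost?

With exactly 2 open, each post office uses its cheapest among the chosen.
{S3, S4}: York→S4 2·25=50, Calder→S3 2·13=26, Milton→S3 2·25=50, Joliet→S4 12·14=168, Holm→S4 2·6=12. Service cost 306.
{S2, S3}: service cost 329
{S1, S3}: service cost 371
Among all 6 size-2 choices, {S3, S4} is lowest.

Choose S3 and S4; total service cost 306.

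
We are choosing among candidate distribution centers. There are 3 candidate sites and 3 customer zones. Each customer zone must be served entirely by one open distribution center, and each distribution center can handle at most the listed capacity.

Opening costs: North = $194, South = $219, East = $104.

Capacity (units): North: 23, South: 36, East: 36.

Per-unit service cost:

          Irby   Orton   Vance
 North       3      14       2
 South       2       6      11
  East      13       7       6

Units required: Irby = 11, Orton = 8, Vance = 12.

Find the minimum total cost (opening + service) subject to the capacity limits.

Open {East}: Irby→East 13·11=143, Orton→East 7·8=56, Vance→East 6·12=72.
Loads: East carries 31/36. Service 271; fixed 104; total 375.
Next best feasible plan costs 411.

Minimum total cost: 375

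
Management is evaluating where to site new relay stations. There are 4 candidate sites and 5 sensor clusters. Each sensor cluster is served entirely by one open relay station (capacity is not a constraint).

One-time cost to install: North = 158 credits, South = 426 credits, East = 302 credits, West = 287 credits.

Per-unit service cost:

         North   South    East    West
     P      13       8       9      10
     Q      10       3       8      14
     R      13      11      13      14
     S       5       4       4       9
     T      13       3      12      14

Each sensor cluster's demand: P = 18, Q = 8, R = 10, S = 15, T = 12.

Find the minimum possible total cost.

Minimum total cost: 800

For any fixed open set, each sensor cluster goes to its cheapest open site; total = fixed + service.
{South}: P→South 8·18=144, Q→South 3·8=24, R→South 11·10=110, S→South 4·15=60, T→South 3·12=36. Service 374; fixed 426; total 800.
{North}: P→North 13·18=234, Q→North 10·8=80, R→North 13·10=130, S→North 5·15=75, T→North 13·12=156. Service 675; fixed 158; total 833.
{East}: service 560 + fixed 302 = 862
{North, South, East, West}: service 374 + fixed 1173 = 1547
No other subset beats 800.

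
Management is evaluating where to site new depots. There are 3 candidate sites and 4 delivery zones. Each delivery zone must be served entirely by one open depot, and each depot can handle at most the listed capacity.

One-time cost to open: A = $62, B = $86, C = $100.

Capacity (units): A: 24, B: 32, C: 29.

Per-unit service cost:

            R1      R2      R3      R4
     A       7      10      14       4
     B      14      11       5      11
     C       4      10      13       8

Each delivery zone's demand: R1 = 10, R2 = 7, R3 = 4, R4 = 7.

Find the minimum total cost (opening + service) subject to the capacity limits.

Open {C}: R1→C 4·10=40, R2→C 10·7=70, R3→C 13·4=52, R4→C 8·7=56.
Loads: C carries 28/29. Service 218; fixed 100; total 318.
Next best feasible plan costs 336.

Minimum total cost: 318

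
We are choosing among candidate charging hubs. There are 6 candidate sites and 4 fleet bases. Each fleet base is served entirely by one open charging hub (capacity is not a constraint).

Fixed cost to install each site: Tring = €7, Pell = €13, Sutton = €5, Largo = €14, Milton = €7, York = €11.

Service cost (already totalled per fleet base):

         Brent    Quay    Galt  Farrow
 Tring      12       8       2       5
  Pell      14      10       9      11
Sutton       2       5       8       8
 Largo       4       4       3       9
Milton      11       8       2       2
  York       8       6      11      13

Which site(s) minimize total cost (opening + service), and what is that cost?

For any fixed open set, each fleet base goes to its cheapest open site; total = fixed + service.
{Sutton, Milton}: Brent→Sutton 2, Quay→Sutton 5, Galt→Milton 2, Farrow→Milton 2. Service 11; fixed 12; total 23.
{Tring, Sutton}: service 14 + fixed 12 = 26
{Sutton}: service 23 + fixed 5 = 28
{Tring, Pell, Sutton, Largo, Milton, York}: service 10 + fixed 57 = 67
No other subset beats 23.

Open Sutton and Milton; minimum total cost 23.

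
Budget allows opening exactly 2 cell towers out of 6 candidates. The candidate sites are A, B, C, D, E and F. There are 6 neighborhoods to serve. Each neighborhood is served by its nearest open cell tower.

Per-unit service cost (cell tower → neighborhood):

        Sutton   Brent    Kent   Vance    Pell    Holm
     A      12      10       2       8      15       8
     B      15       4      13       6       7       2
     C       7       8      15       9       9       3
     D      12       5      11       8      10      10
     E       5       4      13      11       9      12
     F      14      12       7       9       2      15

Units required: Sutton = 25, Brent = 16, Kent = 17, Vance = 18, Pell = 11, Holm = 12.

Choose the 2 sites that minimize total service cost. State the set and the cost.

With exactly 2 open, each neighborhood uses its cheapest among the chosen.
{A, E}: Sutton→E 5·25=125, Brent→E 4·16=64, Kent→A 2·17=34, Vance→A 8·18=144, Pell→E 9·11=99, Holm→A 8·12=96. Service cost 562.
{A, B}: service cost 607
{A, C}: service cost 616
Among all 15 size-2 choices, {A, E} is lowest.

Choose A and E; total service cost 562.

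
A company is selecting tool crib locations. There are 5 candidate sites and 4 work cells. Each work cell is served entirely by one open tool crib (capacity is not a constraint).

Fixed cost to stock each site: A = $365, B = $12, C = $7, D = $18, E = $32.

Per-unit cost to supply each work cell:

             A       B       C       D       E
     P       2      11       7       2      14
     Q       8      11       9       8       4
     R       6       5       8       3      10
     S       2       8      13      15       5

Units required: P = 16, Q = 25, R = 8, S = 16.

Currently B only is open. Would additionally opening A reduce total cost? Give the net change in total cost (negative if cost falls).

Current service cost with {B}: 619.
Adding A: each work cell re-picks its cheapest; new service cost 304, saving 315.
Extra fixed cost: 365. Net change = 365 − 315 = 50.
(Totals: 631 → 681.)

No — net change +50 (cost rises by 50).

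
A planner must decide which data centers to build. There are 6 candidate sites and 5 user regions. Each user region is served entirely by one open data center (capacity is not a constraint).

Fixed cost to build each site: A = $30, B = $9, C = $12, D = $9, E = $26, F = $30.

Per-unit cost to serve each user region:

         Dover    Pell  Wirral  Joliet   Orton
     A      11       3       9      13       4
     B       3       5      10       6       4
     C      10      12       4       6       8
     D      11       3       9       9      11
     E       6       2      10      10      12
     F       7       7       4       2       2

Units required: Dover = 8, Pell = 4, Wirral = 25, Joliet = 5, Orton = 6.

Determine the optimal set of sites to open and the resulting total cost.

For any fixed open set, each user region goes to its cheapest open site; total = fixed + service.
{B, F}: Dover→B 3·8=24, Pell→B 5·4=20, Wirral→F 4·25=100, Joliet→F 2·5=10, Orton→F 2·6=12. Service 166; fixed 39; total 205.
{B, D, F}: service 158 + fixed 48 = 206
{B, C, F}: service 166 + fixed 51 = 217
{A, B, C, D, E, F}: service 154 + fixed 116 = 270
No other subset beats 205.

Open B and F; minimum total cost 205.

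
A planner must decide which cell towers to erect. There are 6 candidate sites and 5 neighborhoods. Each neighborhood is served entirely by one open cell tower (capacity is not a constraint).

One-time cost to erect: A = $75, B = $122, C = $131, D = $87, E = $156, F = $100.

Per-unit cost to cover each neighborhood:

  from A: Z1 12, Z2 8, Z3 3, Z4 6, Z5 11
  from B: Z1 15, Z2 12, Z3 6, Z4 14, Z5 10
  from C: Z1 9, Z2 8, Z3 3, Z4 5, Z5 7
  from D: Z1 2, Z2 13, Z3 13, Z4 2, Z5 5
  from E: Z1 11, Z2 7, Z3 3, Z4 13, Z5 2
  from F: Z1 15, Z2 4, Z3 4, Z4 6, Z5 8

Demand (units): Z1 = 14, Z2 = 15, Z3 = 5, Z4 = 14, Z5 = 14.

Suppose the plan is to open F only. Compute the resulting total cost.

Total cost: 586

Each neighborhood is assigned to its cheapest site among the open ones.
{F}: Z1→F 15·14=210, Z2→F 4·15=60, Z3→F 4·5=20, Z4→F 6·14=84, Z5→F 8·14=112. Service 486; fixed 100; total 586.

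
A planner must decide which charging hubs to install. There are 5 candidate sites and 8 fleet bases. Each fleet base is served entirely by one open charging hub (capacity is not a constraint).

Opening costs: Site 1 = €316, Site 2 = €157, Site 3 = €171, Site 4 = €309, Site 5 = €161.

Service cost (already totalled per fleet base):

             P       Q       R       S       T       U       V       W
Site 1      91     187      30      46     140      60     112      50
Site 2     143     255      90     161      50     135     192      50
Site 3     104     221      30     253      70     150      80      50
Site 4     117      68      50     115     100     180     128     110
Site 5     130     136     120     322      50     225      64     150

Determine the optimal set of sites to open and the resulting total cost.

For any fixed open set, each fleet base goes to its cheapest open site; total = fixed + service.
{Site 1, Site 5}: P→Site 1 91, Q→Site 5 136, R→Site 1 30, S→Site 1 46, T→Site 5 50, U→Site 1 60, V→Site 5 64, W→Site 1 50. Service 527; fixed 477; total 1004.
{Site 1}: P→Site 1 91, Q→Site 1 187, R→Site 1 30, S→Site 1 46, T→Site 1 140, U→Site 1 60, V→Site 1 112, W→Site 1 50. Service 716; fixed 316; total 1032.
{Site 1, Site 2}: service 626 + fixed 473 = 1099
{Site 1, Site 2, Site 3, Site 4, Site 5}: service 459 + fixed 1114 = 1573
No other subset beats 1004.

Open Site 1 and Site 5; minimum total cost 1004.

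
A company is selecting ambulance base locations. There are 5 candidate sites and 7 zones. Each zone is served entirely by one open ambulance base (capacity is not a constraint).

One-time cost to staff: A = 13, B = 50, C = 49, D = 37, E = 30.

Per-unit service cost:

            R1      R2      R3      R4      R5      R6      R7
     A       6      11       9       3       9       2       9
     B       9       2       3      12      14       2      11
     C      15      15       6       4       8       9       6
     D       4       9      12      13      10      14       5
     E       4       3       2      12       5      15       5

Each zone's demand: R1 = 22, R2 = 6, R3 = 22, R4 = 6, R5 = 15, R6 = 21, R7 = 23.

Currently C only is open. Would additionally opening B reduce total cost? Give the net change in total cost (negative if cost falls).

Current service cost with {C}: 1023.
Adding B: each zone re-picks its cheapest; new service cost 600, saving 423.
Extra fixed cost: 50. Net change = 50 − 423 = -373.
(Totals: 1072 → 699.)

Yes — net change −373 (cost falls by 373).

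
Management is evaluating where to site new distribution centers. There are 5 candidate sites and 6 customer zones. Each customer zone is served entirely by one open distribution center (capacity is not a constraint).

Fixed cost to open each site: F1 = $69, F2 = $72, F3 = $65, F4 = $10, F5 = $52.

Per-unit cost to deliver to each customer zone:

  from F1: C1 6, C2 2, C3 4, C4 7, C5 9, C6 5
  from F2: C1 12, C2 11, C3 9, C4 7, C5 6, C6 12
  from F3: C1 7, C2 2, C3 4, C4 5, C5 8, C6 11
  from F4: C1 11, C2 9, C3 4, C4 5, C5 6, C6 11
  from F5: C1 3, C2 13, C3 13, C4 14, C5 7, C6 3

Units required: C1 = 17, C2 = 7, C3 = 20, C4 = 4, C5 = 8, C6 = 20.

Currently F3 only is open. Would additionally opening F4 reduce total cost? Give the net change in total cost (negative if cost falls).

Yes — net change −6 (cost falls by 6).

Current service cost with {F3}: 517.
Adding F4: each customer zone re-picks its cheapest; new service cost 501, saving 16.
Extra fixed cost: 10. Net change = 10 − 16 = -6.
(Totals: 582 → 576.)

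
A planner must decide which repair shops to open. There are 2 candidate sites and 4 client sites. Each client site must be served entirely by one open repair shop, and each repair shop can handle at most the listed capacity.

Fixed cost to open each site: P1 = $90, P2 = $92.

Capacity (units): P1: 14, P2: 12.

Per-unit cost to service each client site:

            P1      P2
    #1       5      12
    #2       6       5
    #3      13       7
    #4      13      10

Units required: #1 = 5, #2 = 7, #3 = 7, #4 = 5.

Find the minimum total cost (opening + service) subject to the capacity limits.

Open {P1, P2}: #1→P1 5·5=25, #2→P1 6·7=42, #3→P2 7·7=49, #4→P2 10·5=50.
Loads: P1 carries 12/14, P2 carries 12/12. Service 166; fixed 182; total 348.
Next best feasible plan costs 383.

Minimum total cost: 348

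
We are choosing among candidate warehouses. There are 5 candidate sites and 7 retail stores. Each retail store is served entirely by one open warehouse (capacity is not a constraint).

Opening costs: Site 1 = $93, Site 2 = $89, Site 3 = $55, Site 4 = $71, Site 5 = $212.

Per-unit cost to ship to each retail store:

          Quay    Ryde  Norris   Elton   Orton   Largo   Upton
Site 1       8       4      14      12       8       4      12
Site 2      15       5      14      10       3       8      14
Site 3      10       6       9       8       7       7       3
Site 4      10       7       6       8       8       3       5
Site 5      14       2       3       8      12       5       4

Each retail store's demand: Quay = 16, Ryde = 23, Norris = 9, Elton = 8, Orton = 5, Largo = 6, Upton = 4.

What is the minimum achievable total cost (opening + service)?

Minimum total cost: 580

For any fixed open set, each retail store goes to its cheapest open site; total = fixed + service.
{Site 1, Site 4}: Quay→Site 1 8·16=128, Ryde→Site 1 4·23=92, Norris→Site 4 6·9=54, Elton→Site 4 8·8=64, Orton→Site 1 8·5=40, Largo→Site 4 3·6=18, Upton→Site 4 5·4=20. Service 416; fixed 164; total 580.
{Site 1, Site 3}: Quay→Site 1 8·16=128, Ryde→Site 1 4·23=92, Norris→Site 3 9·9=81, Elton→Site 3 8·8=64, Orton→Site 3 7·5=35, Largo→Site 1 4·6=24, Upton→Site 3 3·4=12. Service 436; fixed 148; total 584.
{Site 3}: service 532 + fixed 55 = 587
{Site 1, Site 2, Site 3, Site 4, Site 5}: Quay→Site 1 8·16=128, Ryde→Site 5 2·23=46, Norris→Site 5 3·9=27, Elton→Site 3 8·8=64, Orton→Site 2 3·5=15, Largo→Site 4 3·6=18, Upton→Site 3 3·4=12. Service 310; fixed 520; total 830.
No other subset beats 580.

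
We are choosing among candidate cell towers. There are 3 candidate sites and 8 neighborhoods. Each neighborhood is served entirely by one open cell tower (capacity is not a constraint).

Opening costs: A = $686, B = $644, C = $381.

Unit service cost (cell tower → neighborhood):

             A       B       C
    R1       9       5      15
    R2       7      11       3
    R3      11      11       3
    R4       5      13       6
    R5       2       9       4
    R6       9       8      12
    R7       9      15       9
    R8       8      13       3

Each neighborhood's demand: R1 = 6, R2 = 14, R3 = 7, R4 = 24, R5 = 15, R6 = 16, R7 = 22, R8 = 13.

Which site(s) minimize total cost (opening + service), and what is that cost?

Open C only; minimum total cost 1167.

For any fixed open set, each neighborhood goes to its cheapest open site; total = fixed + service.
{C}: R1→C 15·6=90, R2→C 3·14=42, R3→C 3·7=21, R4→C 6·24=144, R5→C 4·15=60, R6→C 12·16=192, R7→C 9·22=198, R8→C 3·13=39. Service 786; fixed 381; total 1167.
{A}: service 825 + fixed 686 = 1511
{B, C}: R1→B 5·6=30, R2→C 3·14=42, R3→C 3·7=21, R4→C 6·24=144, R5→C 4·15=60, R6→B 8·16=128, R7→C 9·22=198, R8→C 3·13=39. Service 662; fixed 1025; total 1687.
{A, B, C}: service 608 + fixed 1711 = 2319
No other subset beats 1167.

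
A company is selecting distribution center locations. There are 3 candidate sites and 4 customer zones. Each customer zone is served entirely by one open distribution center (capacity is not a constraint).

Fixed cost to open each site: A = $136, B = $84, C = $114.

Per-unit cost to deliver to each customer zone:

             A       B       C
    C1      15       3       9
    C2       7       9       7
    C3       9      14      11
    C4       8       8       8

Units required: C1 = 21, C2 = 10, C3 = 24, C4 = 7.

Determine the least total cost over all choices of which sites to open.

For any fixed open set, each customer zone goes to its cheapest open site; total = fixed + service.
{A, B}: C1→B 3·21=63, C2→A 7·10=70, C3→A 9·24=216, C4→A 8·7=56. Service 405; fixed 220; total 625.
{B}: C1→B 3·21=63, C2→B 9·10=90, C3→B 14·24=336, C4→B 8·7=56. Service 545; fixed 84; total 629.
{B, C}: service 453 + fixed 198 = 651
{A, B, C}: C1→B 3·21=63, C2→A 7·10=70, C3→A 9·24=216, C4→A 8·7=56. Service 405; fixed 334; total 739.
(All 7 nonempty subsets were checked; A and B is lowest.)

Minimum total cost: 625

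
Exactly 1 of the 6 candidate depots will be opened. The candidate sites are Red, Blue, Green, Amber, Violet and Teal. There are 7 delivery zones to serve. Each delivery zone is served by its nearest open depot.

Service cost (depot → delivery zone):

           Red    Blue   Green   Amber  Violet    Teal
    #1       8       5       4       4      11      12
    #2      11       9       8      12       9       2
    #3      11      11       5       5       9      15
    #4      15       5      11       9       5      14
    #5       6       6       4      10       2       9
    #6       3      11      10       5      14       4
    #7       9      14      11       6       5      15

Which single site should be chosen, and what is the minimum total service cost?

With exactly 1 open, each delivery zone uses its cheapest among the chosen.
{Amber}: #1→Amber 4, #2→Amber 12, #3→Amber 5, #4→Amber 9, #5→Amber 10, #6→Amber 5, #7→Amber 6. Service cost 51.
{Green}: service cost 53
{Violet}: service cost 55
Among all 6 size-1 choices, {Amber} is lowest.

Choose Amber only; total service cost 51.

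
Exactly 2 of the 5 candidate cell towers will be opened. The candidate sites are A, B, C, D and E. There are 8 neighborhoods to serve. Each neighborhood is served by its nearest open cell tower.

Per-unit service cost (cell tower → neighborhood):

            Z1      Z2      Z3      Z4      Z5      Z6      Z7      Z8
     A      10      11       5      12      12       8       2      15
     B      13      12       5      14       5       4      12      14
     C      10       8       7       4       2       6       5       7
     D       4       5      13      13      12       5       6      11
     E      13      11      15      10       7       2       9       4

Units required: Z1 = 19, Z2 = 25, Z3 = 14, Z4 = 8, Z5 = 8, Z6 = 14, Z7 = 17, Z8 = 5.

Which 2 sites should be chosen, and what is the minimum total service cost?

Choose C and D; total service cost 537.

With exactly 2 open, each neighborhood uses its cheapest among the chosen.
{C, D}: Z1→D 4·19=76, Z2→D 5·25=125, Z3→C 7·14=98, Z4→C 4·8=32, Z5→C 2·8=16, Z6→D 5·14=70, Z7→C 5·17=85, Z8→C 7·5=35. Service cost 537.
{A, D}: service cost 622
{B, D}: service cost 628
Among all 10 size-2 choices, {C, D} is lowest.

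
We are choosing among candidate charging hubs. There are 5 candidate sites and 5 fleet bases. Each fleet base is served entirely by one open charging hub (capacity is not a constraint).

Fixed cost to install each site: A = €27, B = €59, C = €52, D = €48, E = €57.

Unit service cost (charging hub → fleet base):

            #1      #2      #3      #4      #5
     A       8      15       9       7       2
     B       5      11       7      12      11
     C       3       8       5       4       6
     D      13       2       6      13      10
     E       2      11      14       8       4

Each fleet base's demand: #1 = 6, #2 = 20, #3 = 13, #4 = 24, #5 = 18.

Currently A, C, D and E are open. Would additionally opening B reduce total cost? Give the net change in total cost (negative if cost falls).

No — net change +59 (cost rises by 59).

Current service cost with {A, C, D, E}: 249.
Adding B: each fleet base re-picks its cheapest; new service cost 249, saving 0.
Extra fixed cost: 59. Net change = 59 − 0 = 59.
(Totals: 433 → 492.)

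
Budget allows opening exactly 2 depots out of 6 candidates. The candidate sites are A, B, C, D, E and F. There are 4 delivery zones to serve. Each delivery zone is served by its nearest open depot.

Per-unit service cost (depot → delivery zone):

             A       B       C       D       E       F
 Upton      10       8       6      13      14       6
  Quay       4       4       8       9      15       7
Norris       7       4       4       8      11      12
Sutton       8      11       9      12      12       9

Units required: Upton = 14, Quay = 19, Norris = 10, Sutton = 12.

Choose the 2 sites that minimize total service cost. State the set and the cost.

With exactly 2 open, each delivery zone uses its cheapest among the chosen.
{A, C}: Upton→C 6·14=84, Quay→A 4·19=76, Norris→C 4·10=40, Sutton→A 8·12=96. Service cost 296.
{B, C}: service cost 308
{B, F}: service cost 308
Among all 15 size-2 choices, {A, C} is lowest.

Choose A and C; total service cost 296.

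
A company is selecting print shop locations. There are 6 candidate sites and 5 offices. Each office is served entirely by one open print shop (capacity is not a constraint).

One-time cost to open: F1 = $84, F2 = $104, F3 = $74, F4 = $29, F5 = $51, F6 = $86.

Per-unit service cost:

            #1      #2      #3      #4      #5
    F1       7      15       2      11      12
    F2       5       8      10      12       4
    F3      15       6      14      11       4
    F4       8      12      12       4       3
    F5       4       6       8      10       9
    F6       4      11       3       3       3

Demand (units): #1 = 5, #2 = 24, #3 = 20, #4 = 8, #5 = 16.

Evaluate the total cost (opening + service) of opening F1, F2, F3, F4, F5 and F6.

Total cost: 704

Each office is assigned to its cheapest site among the open ones.
{F1, F2, F3, F4, F5, F6}: #1→F5 4·5=20, #2→F3 6·24=144, #3→F1 2·20=40, #4→F6 3·8=24, #5→F4 3·16=48. Service 276; fixed 428; total 704.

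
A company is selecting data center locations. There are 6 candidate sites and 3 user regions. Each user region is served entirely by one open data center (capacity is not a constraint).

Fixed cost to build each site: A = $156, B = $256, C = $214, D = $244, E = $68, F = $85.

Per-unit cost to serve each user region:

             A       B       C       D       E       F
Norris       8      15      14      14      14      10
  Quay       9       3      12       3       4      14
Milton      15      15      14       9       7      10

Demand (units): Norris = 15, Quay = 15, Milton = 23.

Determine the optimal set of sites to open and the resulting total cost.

For any fixed open set, each user region goes to its cheapest open site; total = fixed + service.
{E}: Norris→E 14·15=210, Quay→E 4·15=60, Milton→E 7·23=161. Service 431; fixed 68; total 499.
{E, F}: service 371 + fixed 153 = 524
{A, E}: Norris→A 8·15=120, Quay→E 4·15=60, Milton→E 7·23=161. Service 341; fixed 224; total 565.
{A, B, C, D, E, F}: Norris→A 8·15=120, Quay→B 3·15=45, Milton→E 7·23=161. Service 326; fixed 1023; total 1349.
No other subset beats 499.

Open E only; minimum total cost 499.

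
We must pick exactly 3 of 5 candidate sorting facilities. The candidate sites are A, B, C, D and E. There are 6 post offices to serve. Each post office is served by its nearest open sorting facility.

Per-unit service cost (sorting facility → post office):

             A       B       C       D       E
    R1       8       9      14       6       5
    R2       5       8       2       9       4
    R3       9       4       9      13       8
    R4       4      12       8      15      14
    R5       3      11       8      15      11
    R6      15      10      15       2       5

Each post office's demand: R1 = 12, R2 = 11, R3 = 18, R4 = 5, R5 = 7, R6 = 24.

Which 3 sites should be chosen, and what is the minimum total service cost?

With exactly 3 open, each post office uses its cheapest among the chosen.
{A, B, D}: R1→D 6·12=72, R2→A 5·11=55, R3→B 4·18=72, R4→A 4·5=20, R5→A 3·7=21, R6→D 2·24=48. Service cost 288.
{B, C, D}: service cost 310
{A, B, E}: service cost 337
Among all 10 size-3 choices, {A, B, D} is lowest.

Choose A, B and D; total service cost 288.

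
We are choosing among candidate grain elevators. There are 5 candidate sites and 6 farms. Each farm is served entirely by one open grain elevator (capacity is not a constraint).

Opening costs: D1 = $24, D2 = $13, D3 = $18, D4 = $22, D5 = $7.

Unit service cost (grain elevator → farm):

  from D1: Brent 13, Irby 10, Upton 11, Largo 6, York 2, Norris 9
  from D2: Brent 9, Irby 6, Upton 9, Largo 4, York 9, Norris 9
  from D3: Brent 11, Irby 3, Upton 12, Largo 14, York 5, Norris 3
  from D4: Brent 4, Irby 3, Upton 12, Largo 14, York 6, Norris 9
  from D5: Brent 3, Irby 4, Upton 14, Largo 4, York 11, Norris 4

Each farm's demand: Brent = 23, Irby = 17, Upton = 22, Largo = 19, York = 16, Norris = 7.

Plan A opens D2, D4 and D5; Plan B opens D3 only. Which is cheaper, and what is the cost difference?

Plan A is cheaper by 393.

Plan A: {D2, D4, D5}: Brent→D5 3·23=69, Irby→D4 3·17=51, Upton→D2 9·22=198, Largo→D2 4·19=76, York→D4 6·16=96, Norris→D5 4·7=28. Service 518; fixed 42; total 560.
Plan B: {D3}: Brent→D3 11·23=253, Irby→D3 3·17=51, Upton→D3 12·22=264, Largo→D3 14·19=266, York→D3 5·16=80, Norris→D3 3·7=21. Service 935; fixed 18; total 953.
Difference: |560 − 953| = 393.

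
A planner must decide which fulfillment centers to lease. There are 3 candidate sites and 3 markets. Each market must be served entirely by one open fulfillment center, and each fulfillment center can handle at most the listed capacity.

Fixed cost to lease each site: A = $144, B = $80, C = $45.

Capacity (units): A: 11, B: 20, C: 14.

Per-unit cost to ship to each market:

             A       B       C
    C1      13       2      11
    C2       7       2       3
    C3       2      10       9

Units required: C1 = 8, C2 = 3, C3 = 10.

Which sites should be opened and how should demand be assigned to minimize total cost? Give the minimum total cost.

Minimum total cost: 237

Open {B, C}: C1→B 2·8=16, C2→B 2·3=6, C3→C 9·10=90.
Loads: B carries 11/20, C carries 10/14. Service 112; fixed 125; total 237.
Next best feasible plan costs 240.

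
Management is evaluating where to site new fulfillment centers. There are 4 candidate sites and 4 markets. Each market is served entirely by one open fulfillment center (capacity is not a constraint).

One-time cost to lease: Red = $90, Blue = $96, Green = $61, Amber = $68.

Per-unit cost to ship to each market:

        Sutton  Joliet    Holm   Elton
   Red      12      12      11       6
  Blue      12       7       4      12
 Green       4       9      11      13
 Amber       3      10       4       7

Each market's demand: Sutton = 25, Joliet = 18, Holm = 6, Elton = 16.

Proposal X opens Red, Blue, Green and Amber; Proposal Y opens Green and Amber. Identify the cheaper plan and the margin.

Proposal X: {Red, Blue, Green, Amber}: Sutton→Amber 3·25=75, Joliet→Blue 7·18=126, Holm→Blue 4·6=24, Elton→Red 6·16=96. Service 321; fixed 315; total 636.
Proposal Y: {Green, Amber}: Sutton→Amber 3·25=75, Joliet→Green 9·18=162, Holm→Amber 4·6=24, Elton→Amber 7·16=112. Service 373; fixed 129; total 502.
Difference: |636 − 502| = 134.

Proposal Y is cheaper by 134.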